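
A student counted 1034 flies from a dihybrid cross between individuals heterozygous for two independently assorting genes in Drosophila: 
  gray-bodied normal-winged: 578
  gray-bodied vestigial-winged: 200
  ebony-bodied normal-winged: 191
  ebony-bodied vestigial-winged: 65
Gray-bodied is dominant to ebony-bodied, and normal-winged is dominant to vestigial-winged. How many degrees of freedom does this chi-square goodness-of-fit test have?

3

A dihybrid F₂ with independent assortment and complete dominance at both loci gives a 9:3:3:1 phenotypic ratio.
A goodness-of-fit test with 4 phenotype classes has df = 4 − 1 = 3.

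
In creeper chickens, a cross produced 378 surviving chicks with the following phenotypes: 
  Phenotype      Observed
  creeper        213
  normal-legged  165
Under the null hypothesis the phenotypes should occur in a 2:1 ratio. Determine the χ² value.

18.107

The 2:1 ratio has 3 parts, so with N = 378 the expected counts are:
  creeper: 378 × 2/3 = 252
  normal-legged: 378 × 1/3 = 126
χ² = Σ (O − E)² / E
  creeper: (213 − 252)² / 252 = 6.0357
  normal-legged: (165 − 126)² / 126 = 12.0714
χ² = 6.0357 + 12.0714 = 18.1071 ≈ 18.107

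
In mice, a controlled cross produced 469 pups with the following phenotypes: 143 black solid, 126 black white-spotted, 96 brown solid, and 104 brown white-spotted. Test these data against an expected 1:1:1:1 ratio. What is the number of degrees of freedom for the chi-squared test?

A goodness-of-fit test with 4 phenotype classes has df = 4 − 1 = 3.

3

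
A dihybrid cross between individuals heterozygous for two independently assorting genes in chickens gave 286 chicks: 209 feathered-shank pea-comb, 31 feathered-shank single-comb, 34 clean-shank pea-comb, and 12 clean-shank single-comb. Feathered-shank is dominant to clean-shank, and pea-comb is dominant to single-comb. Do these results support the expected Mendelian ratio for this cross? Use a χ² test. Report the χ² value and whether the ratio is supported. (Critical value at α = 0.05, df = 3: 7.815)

33.055; not consistent

A dihybrid F₂ with independent assortment and complete dominance at both loci gives a 9:3:3:1 phenotypic ratio.
Under the 9:3:3:1 hypothesis (Σ ratio = 16, N = 286):
  feathered-shank pea-comb: 286 × 9/16 = 160.875
  feathered-shank single-comb: 286 × 3/16 = 53.625
  clean-shank pea-comb: 286 × 3/16 = 53.625
  clean-shank single-comb: 286 × 1/16 = 17.875
χ² = Σ (O − E)² / E
  feathered-shank pea-comb: (209 − 160.875)² / 160.875 = 14.3964
  feathered-shank single-comb: (31 − 53.625)² / 53.625 = 9.5457
  clean-shank pea-comb: (34 − 53.625)² / 53.625 = 7.1821
  clean-shank single-comb: (12 − 17.875)² / 17.875 = 1.9309
χ² = 14.3964 + 9.5457 + 7.1821 + 1.9309 = 33.0551 ≈ 33.055
Degrees of freedom = 4 − 1 = 3; critical value at α = 0.05 is 7.815.
Since 33.055 > 7.815, we reject the null hypothesis — the data do not fit the 9:3:3:1 ratio.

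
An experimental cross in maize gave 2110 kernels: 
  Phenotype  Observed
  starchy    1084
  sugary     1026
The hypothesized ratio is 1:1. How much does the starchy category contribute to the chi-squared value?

0.797

Expected counts for N = 2110 under a 1:1 ratio (total parts = 2):
  starchy: 2110 × 1/2 = 1055
  sugary: 2110 × 1/2 = 1055
Contribution of starchy: (1084 − 1055)² / 1055 = 0.7972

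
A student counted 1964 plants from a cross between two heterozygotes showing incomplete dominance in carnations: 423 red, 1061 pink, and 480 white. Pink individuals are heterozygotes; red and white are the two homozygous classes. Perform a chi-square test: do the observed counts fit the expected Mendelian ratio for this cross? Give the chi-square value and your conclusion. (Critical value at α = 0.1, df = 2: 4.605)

With incomplete dominance, a heterozygote × heterozygote cross gives a 1:2:1 phenotypic ratio.
Total ratio parts = 4. Expected numbers out of 1964:
  red: 1964 × 1/4 = 491
  pink: 1964 × 2/4 = 982
  white: 1964 × 1/4 = 491
χ² = Σ (O − E)² / E
  red: (423 − 491)² / 491 = 9.4175
  pink: (1061 − 982)² / 982 = 6.3554
  white: (480 − 491)² / 491 = 0.2464
χ² = 9.4175 + 6.3554 + 0.2464 = 16.0193 ≈ 16.019
Degrees of freedom = 3 − 1 = 2; critical value at α = 0.1 is 4.605.
Since 16.019 > 4.605, we reject the null hypothesis — the data do not fit the 1:2:1 ratio.

16.019; not consistent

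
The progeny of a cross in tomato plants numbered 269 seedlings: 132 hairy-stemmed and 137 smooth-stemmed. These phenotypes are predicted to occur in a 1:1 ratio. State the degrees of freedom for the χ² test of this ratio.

A goodness-of-fit test with 2 phenotype classes has df = 2 − 1 = 1.

1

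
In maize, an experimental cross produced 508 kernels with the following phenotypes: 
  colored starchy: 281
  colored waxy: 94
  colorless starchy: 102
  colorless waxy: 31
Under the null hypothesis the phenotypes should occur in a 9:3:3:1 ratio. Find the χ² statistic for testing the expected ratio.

0.591

Total ratio parts = 16. Expected numbers out of 508:
  colored starchy: 508 × 9/16 = 285.75
  colored waxy: 508 × 3/16 = 95.25
  colorless starchy: 508 × 3/16 = 95.25
  colorless waxy: 508 × 1/16 = 31.75
χ² = Σ (O − E)² / E
  colored starchy: (281 − 285.75)² / 285.75 = 0.0790
  colored waxy: (94 − 95.25)² / 95.25 = 0.0164
  colorless starchy: (102 − 95.25)² / 95.25 = 0.4783
  colorless waxy: (31 − 31.75)² / 31.75 = 0.0177
χ² = 0.0790 + 0.0164 + 0.4783 + 0.0177 = 0.5914 ≈ 0.591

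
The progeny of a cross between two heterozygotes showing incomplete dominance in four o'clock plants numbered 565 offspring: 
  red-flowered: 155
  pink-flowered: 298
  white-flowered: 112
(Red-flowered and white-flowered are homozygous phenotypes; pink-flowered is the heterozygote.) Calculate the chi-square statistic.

8.246

With incomplete dominance, a heterozygote × heterozygote cross gives a 1:2:1 phenotypic ratio.
Expected counts for N = 565 under a 1:2:1 ratio (total parts = 4):
  red-flowered: 565 × 1/4 = 141.25
  pink-flowered: 565 × 2/4 = 282.5
  white-flowered: 565 × 1/4 = 141.25
χ² = Σ (O − E)² / E
  red-flowered: (155 − 141.25)² / 141.25 = 1.3385
  pink-flowered: (298 − 282.5)² / 282.5 = 0.8504
  white-flowered: (112 − 141.25)² / 141.25 = 6.0571
χ² = 1.3385 + 0.8504 + 6.0571 = 8.246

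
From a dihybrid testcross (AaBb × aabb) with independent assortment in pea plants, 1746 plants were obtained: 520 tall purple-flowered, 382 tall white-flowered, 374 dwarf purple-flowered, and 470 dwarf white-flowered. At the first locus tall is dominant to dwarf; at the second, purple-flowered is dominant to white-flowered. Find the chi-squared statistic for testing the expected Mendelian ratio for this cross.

34.298

A dihybrid testcross with independent assortment gives a 1:1:1:1 ratio.
Total ratio parts = 4. Expected numbers out of 1746:
  tall purple-flowered: 1746 × 1/4 = 436.5
  tall white-flowered: 1746 × 1/4 = 436.5
  dwarf purple-flowered: 1746 × 1/4 = 436.5
  dwarf white-flowered: 1746 × 1/4 = 436.5
χ² = Σ (O − E)² / E
  tall purple-flowered: (520 − 436.5)² / 436.5 = 15.9731
  tall white-flowered: (382 − 436.5)² / 436.5 = 6.8047
  dwarf purple-flowered: (374 − 436.5)² / 436.5 = 8.9490
  dwarf white-flowered: (470 − 436.5)² / 436.5 = 2.5710
χ² = 15.9731 + 6.8047 + 8.9490 + 2.5710 = 34.2978 ≈ 34.298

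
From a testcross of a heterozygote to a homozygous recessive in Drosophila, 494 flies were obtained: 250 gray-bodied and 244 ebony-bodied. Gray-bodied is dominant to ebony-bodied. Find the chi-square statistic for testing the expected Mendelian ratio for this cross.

0.073

A testcross of a heterozygote (Aa × aa) gives a 1:1 phenotypic ratio.
Under the 1:1 hypothesis (Σ ratio = 2, N = 494):
  gray-bodied: 494 × 1/2 = 247
  ebony-bodied: 494 × 1/2 = 247
χ² = Σ (O − E)² / E
  gray-bodied: (250 − 247)² / 247 = 0.0364
  ebony-bodied: (244 − 247)² / 247 = 0.0364
χ² = 0.0364 + 0.0364 = 0.0728 ≈ 0.073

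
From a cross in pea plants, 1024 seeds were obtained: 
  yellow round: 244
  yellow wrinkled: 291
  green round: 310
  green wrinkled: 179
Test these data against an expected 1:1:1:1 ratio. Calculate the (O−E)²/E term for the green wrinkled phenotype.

23.160

The 1:1:1:1 ratio has 4 parts, so with N = 1024 the expected counts are:
  yellow round: 1024 × 1/4 = 256
  yellow wrinkled: 1024 × 1/4 = 256
  green round: 1024 × 1/4 = 256
  green wrinkled: 1024 × 1/4 = 256
Contribution of green wrinkled: (179 − 256)² / 256 = 23.1602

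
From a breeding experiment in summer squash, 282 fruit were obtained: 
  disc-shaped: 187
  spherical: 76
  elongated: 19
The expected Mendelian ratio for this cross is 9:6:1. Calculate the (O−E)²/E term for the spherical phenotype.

8.369

The 9:6:1 ratio has 16 parts, so with N = 282 the expected counts are:
  disc-shaped: 282 × 9/16 = 158.625
  spherical: 282 × 6/16 = 105.75
  elongated: 282 × 1/16 = 17.625
Contribution of spherical: (76 − 105.75)² / 105.75 = 8.3694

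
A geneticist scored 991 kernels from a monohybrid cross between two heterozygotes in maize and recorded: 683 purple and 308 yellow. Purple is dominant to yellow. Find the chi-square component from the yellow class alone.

For a monohybrid cross between heterozygotes with complete dominance, the expected phenotypic ratio is 3:1.
Expected counts for N = 991 under a 3:1 ratio (total parts = 4):
  purple: 991 × 3/4 = 743.25
  yellow: 991 × 1/4 = 247.75
Contribution of yellow: (308 − 247.75)² / 247.75 = 14.6521

14.652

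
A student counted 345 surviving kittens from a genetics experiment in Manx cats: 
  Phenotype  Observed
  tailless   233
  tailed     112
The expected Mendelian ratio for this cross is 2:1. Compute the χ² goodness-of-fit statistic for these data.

Under the 2:1 hypothesis (Σ ratio = 3, N = 345):
  tailless: 345 × 2/3 = 230
  tailed: 345 × 1/3 = 115
χ² = Σ (O − E)² / E
  tailless: (233 − 230)² / 230 = 0.0391
  tailed: (112 − 115)² / 115 = 0.0783
χ² = 0.0391 + 0.0783 = 0.1174 ≈ 0.117

0.117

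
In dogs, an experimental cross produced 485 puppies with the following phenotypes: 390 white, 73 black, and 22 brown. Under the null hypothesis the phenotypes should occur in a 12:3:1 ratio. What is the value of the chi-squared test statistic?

Expected counts for N = 485 under a 12:3:1 ratio (total parts = 16):
  white: 485 × 12/16 = 363.75
  black: 485 × 3/16 = 90.9375
  brown: 485 × 1/16 = 30.3125
χ² = Σ (O − E)² / E
  white: (390 − 363.75)² / 363.75 = 1.8943
  black: (73 − 90.9375)² / 90.9375 = 3.5382
  brown: (22 − 30.3125)² / 30.3125 = 2.2795
χ² = 1.8943 + 3.5382 + 2.2795 = 7.712

7.712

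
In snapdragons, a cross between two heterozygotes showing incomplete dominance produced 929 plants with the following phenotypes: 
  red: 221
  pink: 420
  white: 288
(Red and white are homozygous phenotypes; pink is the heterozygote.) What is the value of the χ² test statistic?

18.191

With incomplete dominance, a heterozygote × heterozygote cross gives a 1:2:1 phenotypic ratio.
The 1:2:1 ratio has 4 parts, so with N = 929 the expected counts are:
  red: 929 × 1/4 = 232.25
  pink: 929 × 2/4 = 464.5
  white: 929 × 1/4 = 232.25
χ² = Σ (O − E)² / E
  red: (221 − 232.25)² / 232.25 = 0.5449
  pink: (420 − 464.5)² / 464.5 = 4.2632
  white: (288 − 232.25)² / 232.25 = 13.3824
χ² = 0.5449 + 4.2632 + 13.3824 = 18.1905 ≈ 18.191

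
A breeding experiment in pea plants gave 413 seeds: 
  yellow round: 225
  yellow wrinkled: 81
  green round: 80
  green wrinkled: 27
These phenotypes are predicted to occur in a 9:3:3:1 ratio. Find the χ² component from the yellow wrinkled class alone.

The 9:3:3:1 ratio has 16 parts, so with N = 413 the expected counts are:
  yellow round: 413 × 9/16 = 232.3125
  yellow wrinkled: 413 × 3/16 = 77.4375
  green round: 413 × 3/16 = 77.4375
  green wrinkled: 413 × 1/16 = 25.8125
Contribution of yellow wrinkled: (81 − 77.4375)² / 77.4375 = 0.1639

0.164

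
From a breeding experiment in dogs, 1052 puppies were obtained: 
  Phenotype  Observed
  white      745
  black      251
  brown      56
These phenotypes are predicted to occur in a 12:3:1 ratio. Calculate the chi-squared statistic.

18.546

Expected counts for N = 1052 under a 12:3:1 ratio (total parts = 16):
  white: 1052 × 12/16 = 789
  black: 1052 × 3/16 = 197.25
  brown: 1052 × 1/16 = 65.75
χ² = Σ (O − E)² / E
  white: (745 − 789)² / 789 = 2.4537
  black: (251 − 197.25)² / 197.25 = 14.6467
  brown: (56 − 65.75)² / 65.75 = 1.4458
χ² = 2.4537 + 14.6467 + 1.4458 = 18.5462 ≈ 18.546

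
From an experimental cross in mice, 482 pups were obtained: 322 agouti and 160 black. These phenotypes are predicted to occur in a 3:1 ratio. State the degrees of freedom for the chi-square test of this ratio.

A goodness-of-fit test with 2 phenotype classes has df = 2 − 1 = 1.

1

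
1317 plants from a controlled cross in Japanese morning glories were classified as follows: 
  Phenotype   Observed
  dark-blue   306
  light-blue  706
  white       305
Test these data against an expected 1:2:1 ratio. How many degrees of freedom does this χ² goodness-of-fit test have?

2

A goodness-of-fit test with 3 phenotype classes has df = 3 − 1 = 2.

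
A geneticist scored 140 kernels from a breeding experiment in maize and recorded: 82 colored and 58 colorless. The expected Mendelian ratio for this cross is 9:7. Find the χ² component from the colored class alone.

The 9:7 ratio has 16 parts, so with N = 140 the expected counts are:
  colored: 140 × 9/16 = 78.75
  colorless: 140 × 7/16 = 61.25
Contribution of colored: (82 − 78.75)² / 78.75 = 0.1341

0.134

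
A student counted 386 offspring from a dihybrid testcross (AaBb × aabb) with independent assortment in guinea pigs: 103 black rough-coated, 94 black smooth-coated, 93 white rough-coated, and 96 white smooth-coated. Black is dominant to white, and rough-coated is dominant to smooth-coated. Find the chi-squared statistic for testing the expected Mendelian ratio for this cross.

A dihybrid testcross with independent assortment gives a 1:1:1:1 ratio.
The 1:1:1:1 ratio has 4 parts, so with N = 386 the expected counts are:
  black rough-coated: 386 × 1/4 = 96.5
  black smooth-coated: 386 × 1/4 = 96.5
  white rough-coated: 386 × 1/4 = 96.5
  white smooth-coated: 386 × 1/4 = 96.5
χ² = Σ (O − E)² / E
  black rough-coated: (103 − 96.5)² / 96.5 = 0.4378
  black smooth-coated: (94 − 96.5)² / 96.5 = 0.0648
  white rough-coated: (93 − 96.5)² / 96.5 = 0.1269
  white smooth-coated: (96 − 96.5)² / 96.5 = 0.0026
χ² = 0.4378 + 0.0648 + 0.1269 + 0.0026 = 0.6321 ≈ 0.632

0.632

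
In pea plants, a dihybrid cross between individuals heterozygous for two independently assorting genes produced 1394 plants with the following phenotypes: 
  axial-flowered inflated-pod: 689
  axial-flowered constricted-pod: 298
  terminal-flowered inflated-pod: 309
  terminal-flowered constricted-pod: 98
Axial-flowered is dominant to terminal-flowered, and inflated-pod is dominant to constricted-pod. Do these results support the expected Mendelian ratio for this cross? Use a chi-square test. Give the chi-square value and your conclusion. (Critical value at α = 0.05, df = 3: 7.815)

26.707; not consistent

A dihybrid F₂ with independent assortment and complete dominance at both loci gives a 9:3:3:1 phenotypic ratio.
Expected counts for N = 1394 under a 9:3:3:1 ratio (total parts = 16):
  axial-flowered inflated-pod: 1394 × 9/16 = 784.125
  axial-flowered constricted-pod: 1394 × 3/16 = 261.375
  terminal-flowered inflated-pod: 1394 × 3/16 = 261.375
  terminal-flowered constricted-pod: 1394 × 1/16 = 87.125
χ² = Σ (O − E)² / E
  axial-flowered inflated-pod: (689 − 784.125)² / 784.125 = 11.5400
  axial-flowered constricted-pod: (298 − 261.375)² / 261.375 = 5.1321
  terminal-flowered inflated-pod: (309 − 261.375)² / 261.375 = 8.6777
  terminal-flowered constricted-pod: (98 − 87.125)² / 87.125 = 1.3574
χ² = 11.5400 + 5.1321 + 8.6777 + 1.3574 = 26.7072 ≈ 26.707
Degrees of freedom = 4 − 1 = 3; critical value at α = 0.05 is 7.815.
Since 26.707 > 7.815, we reject the null hypothesis — the data do not fit the 9:3:3:1 ratio.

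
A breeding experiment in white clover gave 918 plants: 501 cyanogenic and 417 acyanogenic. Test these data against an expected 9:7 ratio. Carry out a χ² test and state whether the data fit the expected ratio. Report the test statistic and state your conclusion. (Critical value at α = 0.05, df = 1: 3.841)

Expected counts for N = 918 under a 9:7 ratio (total parts = 16):
  cyanogenic: 918 × 9/16 = 516.375
  acyanogenic: 918 × 7/16 = 401.625
χ² = Σ (O − E)² / E
  cyanogenic: (501 − 516.375)² / 516.375 = 0.4578
  acyanogenic: (417 − 401.625)² / 401.625 = 0.5886
χ² = 0.4578 + 0.5886 = 1.0464 ≈ 1.046
Degrees of freedom = 2 − 1 = 1; critical value at α = 0.05 is 3.841.
Since 1.046 < 3.841, we fail to reject the null hypothesis — the data are consistent with the 9:7 ratio.

1.046; consistent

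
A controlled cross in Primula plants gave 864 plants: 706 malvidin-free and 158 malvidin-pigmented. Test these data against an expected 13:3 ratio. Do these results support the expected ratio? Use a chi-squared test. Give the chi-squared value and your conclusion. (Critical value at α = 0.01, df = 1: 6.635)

0.122; consistent

The 13:3 ratio has 16 parts, so with N = 864 the expected counts are:
  malvidin-free: 864 × 13/16 = 702
  malvidin-pigmented: 864 × 3/16 = 162
χ² = Σ (O − E)² / E
  malvidin-free: (706 − 702)² / 702 = 0.0228
  malvidin-pigmented: (158 − 162)² / 162 = 0.0988
χ² = 0.0228 + 0.0988 = 0.1216 ≈ 0.122
Degrees of freedom = 2 − 1 = 1; critical value at α = 0.01 is 6.635.
Since 0.122 < 6.635, we fail to reject the null hypothesis — the data are consistent with the 13:3 ratio.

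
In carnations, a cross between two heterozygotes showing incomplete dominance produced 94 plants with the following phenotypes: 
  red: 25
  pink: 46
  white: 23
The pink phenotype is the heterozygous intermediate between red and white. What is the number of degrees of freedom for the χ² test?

With incomplete dominance, a heterozygote × heterozygote cross gives a 1:2:1 phenotypic ratio.
A goodness-of-fit test with 3 phenotype classes has df = 3 − 1 = 2.

2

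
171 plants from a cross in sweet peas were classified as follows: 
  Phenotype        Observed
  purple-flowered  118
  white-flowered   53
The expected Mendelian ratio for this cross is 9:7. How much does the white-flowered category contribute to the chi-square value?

6.360

Total ratio parts = 16. Expected numbers out of 171:
  purple-flowered: 171 × 9/16 = 96.1875
  white-flowered: 171 × 7/16 = 74.8125
Contribution of white-flowered: (53 − 74.8125)² / 74.8125 = 6.3597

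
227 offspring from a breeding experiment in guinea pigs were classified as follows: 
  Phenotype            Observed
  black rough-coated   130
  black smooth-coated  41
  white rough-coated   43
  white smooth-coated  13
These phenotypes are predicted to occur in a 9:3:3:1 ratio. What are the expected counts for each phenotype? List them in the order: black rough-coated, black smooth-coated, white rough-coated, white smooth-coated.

The 9:3:3:1 ratio has 16 parts, so with N = 227 the expected counts are:
  black rough-coated: 227 × 9/16 = 127.6875
  black smooth-coated: 227 × 3/16 = 42.5625
  white rough-coated: 227 × 3/16 = 42.5625
  white smooth-coated: 227 × 1/16 = 14.1875

127.6875, 42.5625, 42.5625, 14.1875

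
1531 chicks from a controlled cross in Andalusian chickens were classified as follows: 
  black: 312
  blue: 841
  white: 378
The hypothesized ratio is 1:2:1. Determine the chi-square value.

20.583

Total ratio parts = 4. Expected numbers out of 1531:
  black: 1531 × 1/4 = 382.75
  blue: 1531 × 2/4 = 765.5
  white: 1531 × 1/4 = 382.75
χ² = Σ (O − E)² / E
  black: (312 − 382.75)² / 382.75 = 13.0779
  blue: (841 − 765.5)² / 765.5 = 7.4464
  white: (378 − 382.75)² / 382.75 = 0.0589
χ² = 13.0779 + 7.4464 + 0.0589 = 20.5832 ≈ 20.583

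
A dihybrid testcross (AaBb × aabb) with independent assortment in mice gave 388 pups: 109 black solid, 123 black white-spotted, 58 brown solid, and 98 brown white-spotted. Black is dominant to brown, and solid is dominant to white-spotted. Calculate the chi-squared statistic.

24.144

A dihybrid testcross with independent assortment gives a 1:1:1:1 ratio.
Total ratio parts = 4. Expected numbers out of 388:
  black solid: 388 × 1/4 = 97
  black white-spotted: 388 × 1/4 = 97
  brown solid: 388 × 1/4 = 97
  brown white-spotted: 388 × 1/4 = 97
χ² = Σ (O − E)² / E
  black solid: (109 − 97)² / 97 = 1.4845
  black white-spotted: (123 − 97)² / 97 = 6.9691
  brown solid: (58 − 97)² / 97 = 15.6804
  brown white-spotted: (98 − 97)² / 97 = 0.0103
χ² = 1.4845 + 6.9691 + 15.6804 + 0.0103 = 24.1443 ≈ 24.144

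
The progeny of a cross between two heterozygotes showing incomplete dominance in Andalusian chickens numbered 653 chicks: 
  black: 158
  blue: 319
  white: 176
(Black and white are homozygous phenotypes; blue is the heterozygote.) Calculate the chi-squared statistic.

1.337

With incomplete dominance, a heterozygote × heterozygote cross gives a 1:2:1 phenotypic ratio.
The 1:2:1 ratio has 4 parts, so with N = 653 the expected counts are:
  black: 653 × 1/4 = 163.25
  blue: 653 × 2/4 = 326.5
  white: 653 × 1/4 = 163.25
χ² = Σ (O − E)² / E
  black: (158 − 163.25)² / 163.25 = 0.1688
  blue: (319 − 326.5)² / 326.5 = 0.1723
  white: (176 − 163.25)² / 163.25 = 0.9958
χ² = 0.1688 + 0.1723 + 0.9958 = 1.3369 ≈ 1.337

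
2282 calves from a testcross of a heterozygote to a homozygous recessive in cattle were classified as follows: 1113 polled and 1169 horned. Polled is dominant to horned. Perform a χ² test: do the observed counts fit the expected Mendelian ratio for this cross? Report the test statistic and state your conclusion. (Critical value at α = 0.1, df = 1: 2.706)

A testcross of a heterozygote (Aa × aa) gives a 1:1 phenotypic ratio.
The 1:1 ratio has 2 parts, so with N = 2282 the expected counts are:
  polled: 2282 × 1/2 = 1141
  horned: 2282 × 1/2 = 1141
χ² = Σ (O − E)² / E
  polled: (1113 − 1141)² / 1141 = 0.6871
  horned: (1169 − 1141)² / 1141 = 0.6871
χ² = 0.6871 + 0.6871 = 1.3742 ≈ 1.374
Degrees of freedom = 2 − 1 = 1; critical value at α = 0.1 is 2.706.
Since 1.374 < 2.706, we fail to reject the null hypothesis — the data are consistent with the 1:1 ratio.

1.374; consistent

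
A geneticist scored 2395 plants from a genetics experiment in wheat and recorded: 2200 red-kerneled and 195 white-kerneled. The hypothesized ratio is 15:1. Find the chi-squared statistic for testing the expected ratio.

14.631

The 15:1 ratio has 16 parts, so with N = 2395 the expected counts are:
  red-kerneled: 2395 × 15/16 = 2245.3125
  white-kerneled: 2395 × 1/16 = 149.6875
χ² = Σ (O − E)² / E
  red-kerneled: (2200 − 2245.3125)² / 2245.3125 = 0.9144
  white-kerneled: (195 − 149.6875)² / 149.6875 = 13.7167
χ² = 0.9144 + 13.7167 = 14.6311 ≈ 14.631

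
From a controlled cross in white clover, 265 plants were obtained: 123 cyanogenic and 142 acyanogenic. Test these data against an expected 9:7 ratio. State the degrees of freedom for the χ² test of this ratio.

A goodness-of-fit test with 2 phenotype classes has df = 2 − 1 = 1.

1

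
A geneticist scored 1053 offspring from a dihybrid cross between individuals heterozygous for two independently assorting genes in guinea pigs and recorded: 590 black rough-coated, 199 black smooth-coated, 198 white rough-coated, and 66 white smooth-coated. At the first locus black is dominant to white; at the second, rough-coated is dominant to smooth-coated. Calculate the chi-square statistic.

0.024

A dihybrid F₂ with independent assortment and complete dominance at both loci gives a 9:3:3:1 phenotypic ratio.
The 9:3:3:1 ratio has 16 parts, so with N = 1053 the expected counts are:
  black rough-coated: 1053 × 9/16 = 592.3125
  black smooth-coated: 1053 × 3/16 = 197.4375
  white rough-coated: 1053 × 3/16 = 197.4375
  white smooth-coated: 1053 × 1/16 = 65.8125
χ² = Σ (O − E)² / E
  black rough-coated: (590 − 592.3125)² / 592.3125 = 0.0090
  black smooth-coated: (199 − 197.4375)² / 197.4375 = 0.0124
  white rough-coated: (198 − 197.4375)² / 197.4375 = 0.0016
  white smooth-coated: (66 − 65.8125)² / 65.8125 = 0.0005
χ² = 0.0090 + 0.0124 + 0.0016 + 0.0005 = 0.0235 ≈ 0.024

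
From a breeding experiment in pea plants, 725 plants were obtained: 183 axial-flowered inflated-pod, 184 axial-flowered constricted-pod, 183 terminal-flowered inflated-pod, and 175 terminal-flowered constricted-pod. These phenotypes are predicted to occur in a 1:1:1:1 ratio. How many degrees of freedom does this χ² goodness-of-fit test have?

3

A goodness-of-fit test with 4 phenotype classes has df = 4 − 1 = 3.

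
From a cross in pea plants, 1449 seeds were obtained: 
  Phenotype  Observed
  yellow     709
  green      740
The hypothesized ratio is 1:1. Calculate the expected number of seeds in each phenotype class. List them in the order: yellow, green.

724.5, 724.5

The 1:1 ratio has 2 parts, so with N = 1449 the expected counts are:
  yellow: 1449 × 1/2 = 724.5
  green: 1449 × 1/2 = 724.5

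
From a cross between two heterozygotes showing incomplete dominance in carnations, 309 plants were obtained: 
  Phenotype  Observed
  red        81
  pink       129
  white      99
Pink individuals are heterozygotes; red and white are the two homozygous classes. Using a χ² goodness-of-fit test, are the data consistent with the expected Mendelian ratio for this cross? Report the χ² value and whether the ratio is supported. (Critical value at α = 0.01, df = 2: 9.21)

With incomplete dominance, a heterozygote × heterozygote cross gives a 1:2:1 phenotypic ratio.
Expected counts for N = 309 under a 1:2:1 ratio (total parts = 4):
  red: 309 × 1/4 = 77.25
  pink: 309 × 2/4 = 154.5
  white: 309 × 1/4 = 77.25
χ² = Σ (O − E)² / E
  red: (81 − 77.25)² / 77.25 = 0.1820
  pink: (129 − 154.5)² / 154.5 = 4.2087
  white: (99 − 77.25)² / 77.25 = 6.1238
χ² = 0.1820 + 4.2087 + 6.1238 = 10.5145 ≈ 10.515
Degrees of freedom = 3 − 1 = 2; critical value at α = 0.01 is 9.21.
Since 10.515 > 9.21, we reject the null hypothesis — the data do not fit the 1:2:1 ratio.

10.515; not consistent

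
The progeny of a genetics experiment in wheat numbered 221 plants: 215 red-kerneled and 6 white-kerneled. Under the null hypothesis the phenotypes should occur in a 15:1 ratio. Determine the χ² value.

The 15:1 ratio has 16 parts, so with N = 221 the expected counts are:
  red-kerneled: 221 × 15/16 = 207.1875
  white-kerneled: 221 × 1/16 = 13.8125
χ² = Σ (O − E)² / E
  red-kerneled: (215 − 207.1875)² / 207.1875 = 0.2946
  white-kerneled: (6 − 13.8125)² / 13.8125 = 4.4188
χ² = 0.2946 + 4.4188 = 4.7134 ≈ 4.713

4.713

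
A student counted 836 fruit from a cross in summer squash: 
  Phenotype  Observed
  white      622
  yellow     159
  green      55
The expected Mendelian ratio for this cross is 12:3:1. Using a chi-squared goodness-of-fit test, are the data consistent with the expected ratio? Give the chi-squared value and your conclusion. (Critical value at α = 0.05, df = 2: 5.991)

0.217; consistent

The 12:3:1 ratio has 16 parts, so with N = 836 the expected counts are:
  white: 836 × 12/16 = 627
  yellow: 836 × 3/16 = 156.75
  green: 836 × 1/16 = 52.25
χ² = Σ (O − E)² / E
  white: (622 − 627)² / 627 = 0.0399
  yellow: (159 − 156.75)² / 156.75 = 0.0323
  green: (55 − 52.25)² / 52.25 = 0.1447
χ² = 0.0399 + 0.0323 + 0.1447 = 0.2169 ≈ 0.217
Degrees of freedom = 3 − 1 = 2; critical value at α = 0.05 is 5.991.
Since 0.217 < 5.991, we fail to reject the null hypothesis — the data are consistent with the 12:3:1 ratio.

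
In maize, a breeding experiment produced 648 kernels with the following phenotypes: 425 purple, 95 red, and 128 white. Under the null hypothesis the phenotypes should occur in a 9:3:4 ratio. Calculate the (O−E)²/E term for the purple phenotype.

10.042

Expected counts for N = 648 under a 9:3:4 ratio (total parts = 16):
  purple: 648 × 9/16 = 364.5
  red: 648 × 3/16 = 121.5
  white: 648 × 4/16 = 162
Contribution of purple: (425 − 364.5)² / 364.5 = 10.0418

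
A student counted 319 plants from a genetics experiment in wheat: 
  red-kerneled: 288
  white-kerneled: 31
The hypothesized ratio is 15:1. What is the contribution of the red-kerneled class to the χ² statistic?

0.409

Total ratio parts = 16. Expected numbers out of 319:
  red-kerneled: 319 × 15/16 = 299.0625
  white-kerneled: 319 × 1/16 = 19.9375
Contribution of red-kerneled: (288 − 299.0625)² / 299.0625 = 0.4092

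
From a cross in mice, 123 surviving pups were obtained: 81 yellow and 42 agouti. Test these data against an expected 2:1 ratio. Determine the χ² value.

0.037

The 2:1 ratio has 3 parts, so with N = 123 the expected counts are:
  yellow: 123 × 2/3 = 82
  agouti: 123 × 1/3 = 41
χ² = Σ (O − E)² / E
  yellow: (81 − 82)² / 82 = 0.0122
  agouti: (42 − 41)² / 41 = 0.0244
χ² = 0.0122 + 0.0244 = 0.0366 ≈ 0.037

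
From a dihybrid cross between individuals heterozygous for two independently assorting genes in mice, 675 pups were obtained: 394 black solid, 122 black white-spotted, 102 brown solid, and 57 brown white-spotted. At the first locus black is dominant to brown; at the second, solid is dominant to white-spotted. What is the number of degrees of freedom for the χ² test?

A dihybrid F₂ with independent assortment and complete dominance at both loci gives a 9:3:3:1 phenotypic ratio.
A goodness-of-fit test with 4 phenotype classes has df = 4 − 1 = 3.

3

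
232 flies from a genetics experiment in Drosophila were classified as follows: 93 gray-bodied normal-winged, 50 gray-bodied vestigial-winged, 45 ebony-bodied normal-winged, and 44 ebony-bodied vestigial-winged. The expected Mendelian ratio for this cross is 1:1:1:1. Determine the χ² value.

28.517

Under the 1:1:1:1 hypothesis (Σ ratio = 4, N = 232):
  gray-bodied normal-winged: 232 × 1/4 = 58
  gray-bodied vestigial-winged: 232 × 1/4 = 58
  ebony-bodied normal-winged: 232 × 1/4 = 58
  ebony-bodied vestigial-winged: 232 × 1/4 = 58
χ² = Σ (O − E)² / E
  gray-bodied normal-winged: (93 − 58)² / 58 = 21.1207
  gray-bodied vestigial-winged: (50 − 58)² / 58 = 1.1034
  ebony-bodied normal-winged: (45 − 58)² / 58 = 2.9138
  ebony-bodied vestigial-winged: (44 − 58)² / 58 = 3.3793
χ² = 21.1207 + 1.1034 + 2.9138 + 3.3793 = 28.5172 ≈ 28.517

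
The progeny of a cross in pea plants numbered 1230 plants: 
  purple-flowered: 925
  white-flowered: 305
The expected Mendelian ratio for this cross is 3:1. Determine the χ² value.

0.027

Expected counts for N = 1230 under a 3:1 ratio (total parts = 4):
  purple-flowered: 1230 × 3/4 = 922.5
  white-flowered: 1230 × 1/4 = 307.5
χ² = Σ (O − E)² / E
  purple-flowered: (925 − 922.5)² / 922.5 = 0.0068
  white-flowered: (305 − 307.5)² / 307.5 = 0.0203
χ² = 0.0068 + 0.0203 = 0.0271 ≈ 0.027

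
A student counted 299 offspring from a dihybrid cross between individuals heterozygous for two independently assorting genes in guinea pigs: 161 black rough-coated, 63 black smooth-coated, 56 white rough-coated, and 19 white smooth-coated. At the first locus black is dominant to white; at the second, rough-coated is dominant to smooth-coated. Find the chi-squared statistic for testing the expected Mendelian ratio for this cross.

A dihybrid F₂ with independent assortment and complete dominance at both loci gives a 9:3:3:1 phenotypic ratio.
Total ratio parts = 16. Expected numbers out of 299:
  black rough-coated: 299 × 9/16 = 168.1875
  black smooth-coated: 299 × 3/16 = 56.0625
  white rough-coated: 299 × 3/16 = 56.0625
  white smooth-coated: 299 × 1/16 = 18.6875
χ² = Σ (O − E)² / E
  black rough-coated: (161 − 168.1875)² / 168.1875 = 0.3072
  black smooth-coated: (63 − 56.0625)² / 56.0625 = 0.8585
  white rough-coated: (56 − 56.0625)² / 56.0625 = 0.0001
  white smooth-coated: (19 − 18.6875)² / 18.6875 = 0.0052
χ² = 0.3072 + 0.8585 + 0.0001 + 0.0052 = 1.171

1.171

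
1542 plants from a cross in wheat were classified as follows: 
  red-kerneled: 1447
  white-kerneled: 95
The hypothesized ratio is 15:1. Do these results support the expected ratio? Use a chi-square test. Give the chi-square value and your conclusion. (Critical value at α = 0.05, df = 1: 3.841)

0.021; consistent

Total ratio parts = 16. Expected numbers out of 1542:
  red-kerneled: 1542 × 15/16 = 1445.625
  white-kerneled: 1542 × 1/16 = 96.375
χ² = Σ (O − E)² / E
  red-kerneled: (1447 − 1445.625)² / 1445.625 = 0.0013
  white-kerneled: (95 − 96.375)² / 96.375 = 0.0196
χ² = 0.0013 + 0.0196 = 0.0209 ≈ 0.021
Degrees of freedom = 2 − 1 = 1; critical value at α = 0.05 is 3.841.
Since 0.021 < 3.841, we fail to reject the null hypothesis — the data are consistent with the 15:1 ratio.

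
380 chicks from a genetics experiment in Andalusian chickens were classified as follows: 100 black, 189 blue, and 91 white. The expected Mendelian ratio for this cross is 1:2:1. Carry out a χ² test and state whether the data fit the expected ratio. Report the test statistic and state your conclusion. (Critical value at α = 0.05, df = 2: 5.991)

0.437; consistent

Total ratio parts = 4. Expected numbers out of 380:
  black: 380 × 1/4 = 95
  blue: 380 × 2/4 = 190
  white: 380 × 1/4 = 95
χ² = Σ (O − E)² / E
  black: (100 − 95)² / 95 = 0.2632
  blue: (189 − 190)² / 190 = 0.0053
  white: (91 − 95)² / 95 = 0.1684
χ² = 0.2632 + 0.0053 + 0.1684 = 0.4369 ≈ 0.437
Degrees of freedom = 3 − 1 = 2; critical value at α = 0.05 is 5.991.
Since 0.437 < 5.991, we fail to reject the null hypothesis — the data are consistent with the 1:2:1 ratio.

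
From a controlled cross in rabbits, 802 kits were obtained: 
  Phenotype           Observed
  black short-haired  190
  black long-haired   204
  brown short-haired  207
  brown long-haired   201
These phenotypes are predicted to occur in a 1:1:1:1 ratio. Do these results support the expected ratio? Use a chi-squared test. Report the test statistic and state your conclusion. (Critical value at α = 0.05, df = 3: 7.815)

0.823; consistent

The 1:1:1:1 ratio has 4 parts, so with N = 802 the expected counts are:
  black short-haired: 802 × 1/4 = 200.5
  black long-haired: 802 × 1/4 = 200.5
  brown short-haired: 802 × 1/4 = 200.5
  brown long-haired: 802 × 1/4 = 200.5
χ² = Σ (O − E)² / E
  black short-haired: (190 − 200.5)² / 200.5 = 0.5499
  black long-haired: (204 − 200.5)² / 200.5 = 0.0611
  brown short-haired: (207 − 200.5)² / 200.5 = 0.2107
  brown long-haired: (201 − 200.5)² / 200.5 = 0.0012
χ² = 0.5499 + 0.0611 + 0.2107 + 0.0012 = 0.8229 ≈ 0.823
Degrees of freedom = 4 − 1 = 3; critical value at α = 0.05 is 7.815.
Since 0.823 < 7.815, we fail to reject the null hypothesis — the data are consistent with the 1:1:1:1 ratio.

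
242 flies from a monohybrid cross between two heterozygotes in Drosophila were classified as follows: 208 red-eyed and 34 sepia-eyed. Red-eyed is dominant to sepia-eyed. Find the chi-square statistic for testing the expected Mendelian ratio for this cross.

15.477

For a monohybrid cross between heterozygotes with complete dominance, the expected phenotypic ratio is 3:1.
The 3:1 ratio has 4 parts, so with N = 242 the expected counts are:
  red-eyed: 242 × 3/4 = 181.5
  sepia-eyed: 242 × 1/4 = 60.5
χ² = Σ (O − E)² / E
  red-eyed: (208 − 181.5)² / 181.5 = 3.8691
  sepia-eyed: (34 − 60.5)² / 60.5 = 11.6074
χ² = 3.8691 + 11.6074 = 15.4765 ≈ 15.477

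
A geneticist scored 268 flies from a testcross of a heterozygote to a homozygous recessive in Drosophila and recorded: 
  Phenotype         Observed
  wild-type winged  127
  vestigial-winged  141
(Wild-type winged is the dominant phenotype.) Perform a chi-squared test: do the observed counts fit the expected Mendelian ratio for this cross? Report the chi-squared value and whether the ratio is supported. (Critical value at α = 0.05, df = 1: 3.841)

A testcross of a heterozygote (Aa × aa) gives a 1:1 phenotypic ratio.
Total ratio parts = 2. Expected numbers out of 268:
  wild-type winged: 268 × 1/2 = 134
  vestigial-winged: 268 × 1/2 = 134
χ² = Σ (O − E)² / E
  wild-type winged: (127 − 134)² / 134 = 0.3657
  vestigial-winged: (141 − 134)² / 134 = 0.3657
χ² = 0.3657 + 0.3657 = 0.7314 ≈ 0.731
Degrees of freedom = 2 − 1 = 1; critical value at α = 0.05 is 3.841.
Since 0.731 < 3.841, we fail to reject the null hypothesis — the data are consistent with the 1:1 ratio.

0.731; consistent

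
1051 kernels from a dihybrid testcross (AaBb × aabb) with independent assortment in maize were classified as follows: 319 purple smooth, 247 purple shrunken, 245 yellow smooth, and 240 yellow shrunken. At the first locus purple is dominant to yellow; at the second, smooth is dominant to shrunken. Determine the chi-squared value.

16.155

A dihybrid testcross with independent assortment gives a 1:1:1:1 ratio.
The 1:1:1:1 ratio has 4 parts, so with N = 1051 the expected counts are:
  purple smooth: 1051 × 1/4 = 262.75
  purple shrunken: 1051 × 1/4 = 262.75
  yellow smooth: 1051 × 1/4 = 262.75
  yellow shrunken: 1051 × 1/4 = 262.75
χ² = Σ (O − E)² / E
  purple smooth: (319 − 262.75)² / 262.75 = 12.0421
  purple shrunken: (247 − 262.75)² / 262.75 = 0.9441
  yellow smooth: (245 − 262.75)² / 262.75 = 1.1991
  yellow shrunken: (240 − 262.75)² / 262.75 = 1.9698
χ² = 12.0421 + 0.9441 + 1.1991 + 1.9698 = 16.1551 ≈ 16.155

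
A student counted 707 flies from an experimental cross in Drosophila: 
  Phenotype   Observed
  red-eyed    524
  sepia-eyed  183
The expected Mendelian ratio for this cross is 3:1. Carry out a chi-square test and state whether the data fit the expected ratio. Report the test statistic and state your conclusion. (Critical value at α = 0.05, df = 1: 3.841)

The 3:1 ratio has 4 parts, so with N = 707 the expected counts are:
  red-eyed: 707 × 3/4 = 530.25
  sepia-eyed: 707 × 1/4 = 176.75
χ² = Σ (O − E)² / E
  red-eyed: (524 − 530.25)² / 530.25 = 0.0737
  sepia-eyed: (183 − 176.75)² / 176.75 = 0.2210
χ² = 0.0737 + 0.2210 = 0.2947 ≈ 0.295
Degrees of freedom = 2 − 1 = 1; critical value at α = 0.05 is 3.841.
Since 0.295 < 3.841, we fail to reject the null hypothesis — the data are consistent with the 3:1 ratio.

0.295; consistent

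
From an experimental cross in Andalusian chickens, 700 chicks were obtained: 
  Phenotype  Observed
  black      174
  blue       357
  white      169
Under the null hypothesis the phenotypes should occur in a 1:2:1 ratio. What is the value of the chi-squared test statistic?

Expected counts for N = 700 under a 1:2:1 ratio (total parts = 4):
  black: 700 × 1/4 = 175
  blue: 700 × 2/4 = 350
  white: 700 × 1/4 = 175
χ² = Σ (O − E)² / E
  black: (174 − 175)² / 175 = 0.0057
  blue: (357 − 350)² / 350 = 0.1400
  white: (169 − 175)² / 175 = 0.2057
χ² = 0.0057 + 0.1400 + 0.2057 = 0.3514 ≈ 0.351

0.351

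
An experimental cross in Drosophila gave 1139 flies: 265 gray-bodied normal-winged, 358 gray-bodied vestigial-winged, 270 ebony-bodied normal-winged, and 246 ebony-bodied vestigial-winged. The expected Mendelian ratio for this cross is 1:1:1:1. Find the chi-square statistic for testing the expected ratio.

The 1:1:1:1 ratio has 4 parts, so with N = 1139 the expected counts are:
  gray-bodied normal-winged: 1139 × 1/4 = 284.75
  gray-bodied vestigial-winged: 1139 × 1/4 = 284.75
  ebony-bodied normal-winged: 1139 × 1/4 = 284.75
  ebony-bodied vestigial-winged: 1139 × 1/4 = 284.75
χ² = Σ (O − E)² / E
  gray-bodied normal-winged: (265 − 284.75)² / 284.75 = 1.3698
  gray-bodied vestigial-winged: (358 − 284.75)² / 284.75 = 18.8431
  ebony-bodied normal-winged: (270 − 284.75)² / 284.75 = 0.7640
  ebony-bodied vestigial-winged: (246 − 284.75)² / 284.75 = 5.2733
χ² = 1.3698 + 18.8431 + 0.7640 + 5.2733 = 26.2502 ≈ 26.250

26.250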